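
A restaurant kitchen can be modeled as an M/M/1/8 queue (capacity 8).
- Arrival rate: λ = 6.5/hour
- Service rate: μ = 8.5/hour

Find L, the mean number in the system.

ρ = λ/μ = 6.5/8.5 = 0.76471
P₀ = (1-ρ)/(1-ρ^(K+1)) = (1-0.76471)/(1-0.76471^9) = 0.2353/0.9106 = 0.2584
P_K = P₀×ρ^K = 0.25840 × 0.76471^8 = 0.25840 × 0.11694 = 0.03022
L = ρ[1 - (K+1)ρ^K + Kρ^(K+1)] / [(1-ρ)(1-ρ^(K+1))]
L = 0.76471 × (1 - 9×0.116943 + 8×0.0894275) / ((1 - 0.76471) × (1 - 0.0894275)) = 2.3662 orders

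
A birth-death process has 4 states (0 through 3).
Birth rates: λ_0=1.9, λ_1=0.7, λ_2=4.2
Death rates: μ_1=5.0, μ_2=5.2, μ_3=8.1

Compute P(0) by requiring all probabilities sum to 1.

Ratios P(n)/P(0) = (λ₀···λₙ₋₁)/(μ₁···μₙ):
P(1)/P(0) = (1.9)/(5.0) = 0.3800
P(2)/P(0) = (1.9×0.7)/(5.0×5.2) = 0.05115
P(3)/P(0) = (1.9×0.7×4.2)/(5.0×5.2×8.1) = 0.02652

Normalization: ∑ P(n) = 1
P(0) × (1.0000 + 0.3800 + 0.05115 + 0.02652) = 1
P(0) × 1.4577 = 1
P(0) = 1/1.4577 = 0.6860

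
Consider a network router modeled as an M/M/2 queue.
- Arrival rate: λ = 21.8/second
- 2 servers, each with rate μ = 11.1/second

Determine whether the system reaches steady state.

Stability requires ρ = λ/(cμ) < 1
ρ = 21.8/(2 × 11.1) = 21.8/22.20 = 0.9820
Since 0.9820 < 1, the system is STABLE.
The servers are busy 98.20% of the time.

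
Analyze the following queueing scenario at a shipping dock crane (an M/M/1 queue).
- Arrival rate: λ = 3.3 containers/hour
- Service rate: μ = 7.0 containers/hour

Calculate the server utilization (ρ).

Server utilization: ρ = λ/μ
ρ = 3.3/7.0 = 0.4714
The server is busy 47.14% of the time.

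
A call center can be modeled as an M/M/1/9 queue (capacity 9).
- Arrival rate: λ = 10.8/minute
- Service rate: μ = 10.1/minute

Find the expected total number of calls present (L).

ρ = λ/μ = 10.8/10.1 = 1.06931
P₀ = (1-ρ)/(1-ρ^(K+1)) = (1-1.06931)/(1-1.06931^10) = -0.06931/-0.9545 = 0.07261
P_K = P₀×ρ^K = 0.07261 × 1.06931^9 = 0.07261 × 1.8278 = 0.1327
L = ρ[1 - (K+1)ρ^K + Kρ^(K+1)] / [(1-ρ)(1-ρ^(K+1))]
L = 1.06931 × (1 - 10×1.827817 + 9×1.954503) / ((1 - 1.06931) × (1 - 1.954503)) = 5.0487 calls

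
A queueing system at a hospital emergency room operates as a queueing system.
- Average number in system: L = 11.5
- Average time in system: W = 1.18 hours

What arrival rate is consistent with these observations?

Little's Law: L = λW, so λ = L/W
λ = 11.5/1.18 = 9.7458 patients/hour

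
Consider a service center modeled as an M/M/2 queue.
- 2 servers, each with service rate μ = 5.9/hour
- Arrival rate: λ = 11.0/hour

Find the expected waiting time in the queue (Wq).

Traffic intensity: ρ = λ/(cμ) = 11.0/(2×5.9) = 0.9322
Since ρ = 0.9322 < 1, system is stable.
Offered load a = λ/μ = cρ = 11.0/5.9 = 1.8644
P₀ = [ Σₙ₌₀^1 aⁿ/n! + a^2/(2!(1-ρ)) ]⁻¹
Σ = a^0/0! + a^1/1! = 1.0000 + 1.8644 = 2.8644
a^2/(2!(1-ρ)) = 3.47601/(2 × 0.0677966) = 25.6356
P₀ = 1/(2.8644 + 25.6356) = 0.03509
Lq = P₀·a^2·ρ / (2!(1-ρ)²) = 0.035088 × 3.4760 × 0.93220 / (2 × 0.0045964) = 12.3680
Wq = Lq/λ = 12.3680/11.0 = 1.1244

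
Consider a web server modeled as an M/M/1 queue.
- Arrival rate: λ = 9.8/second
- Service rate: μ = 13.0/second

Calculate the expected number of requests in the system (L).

ρ = λ/μ = 9.8/13.0 = 0.7538
For M/M/1: L = λ/(μ-λ)
L = 9.8/(13.0-9.8) = 9.8/3.20
L = 3.0625 requests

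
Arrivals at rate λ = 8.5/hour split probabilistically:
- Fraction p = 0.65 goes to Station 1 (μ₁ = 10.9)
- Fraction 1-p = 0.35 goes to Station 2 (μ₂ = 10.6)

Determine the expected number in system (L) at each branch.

Effective rates: λ₁ = 8.5×0.65 = 5.525, λ₂ = 8.5×0.35 = 2.975
Station 1: ρ₁ = 5.525/10.9 = 0.50688, L₁ = ρ₁/(1-ρ₁) = 0.50688/(1-0.50688) = 1.0279
Station 2: ρ₂ = 2.975/10.6 = 0.2807, L₂ = ρ₂/(1-ρ₂) = 0.2807/(1-0.2807) = 0.3902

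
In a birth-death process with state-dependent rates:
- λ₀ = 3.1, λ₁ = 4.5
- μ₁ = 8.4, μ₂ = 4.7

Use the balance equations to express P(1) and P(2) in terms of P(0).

Balance equations:
State 0: λ₀P₀ = μ₁P₁ → P₁ = (λ₀/μ₁)P₀ = (3.1/8.4)P₀ = 0.3690P₀
State 1: P₂ = (λ₀λ₁)/(μ₁μ₂)P₀ = (3.1×4.5)/(8.4×4.7)P₀ = 0.3533P₀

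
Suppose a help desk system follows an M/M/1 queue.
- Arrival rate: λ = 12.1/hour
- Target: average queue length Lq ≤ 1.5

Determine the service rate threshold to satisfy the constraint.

For M/M/1: Lq = λ²/(μ(μ-λ))
Need Lq ≤ 1.5, i.e. μ(μ-λ) ≥ λ²/1.5
μ² - 12.1μ - 146.41/1.5 ≥ 0  →  μ² - 12.1μ - 97.60667 ≥ 0
Quadratic formula (positive root): μ = [λ + √(λ² + 4×97.60667)]/2
Discriminant: 146.41 + 4×97.60667 = 536.8367, √536.8367 = 23.1697
μ ≥ (12.1 + 23.1697)/2 = 17.6349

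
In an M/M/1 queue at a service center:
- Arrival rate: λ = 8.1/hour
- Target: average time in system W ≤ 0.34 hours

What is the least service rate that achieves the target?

For M/M/1: W = 1/(μ-λ)
Need W ≤ 0.34, so 1/(μ-λ) ≤ 0.34
μ - λ ≥ 1/0.34 = 2.9412
μ ≥ 8.1 + 2.9412 = 11.0412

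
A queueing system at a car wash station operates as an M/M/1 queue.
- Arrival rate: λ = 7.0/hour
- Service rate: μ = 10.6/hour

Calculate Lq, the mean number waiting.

ρ = λ/μ = 7.0/10.6 = 0.6604
For M/M/1: Lq = λ²/(μ(μ-λ))
Lq = 49.00/(10.6 × 3.60)
Lq = 1.2841 cars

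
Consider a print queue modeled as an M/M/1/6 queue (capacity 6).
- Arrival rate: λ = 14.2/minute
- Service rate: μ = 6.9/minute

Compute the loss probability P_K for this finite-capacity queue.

ρ = λ/μ = 14.2/6.9 = 2.05797
P₀ = (1-ρ)/(1-ρ^(K+1)) = (1-2.05797)/(1-2.05797^7) = -1.0580/-155.3411 = 0.006811
P_K = P₀×ρ^K = 0.006811 × 2.05797^6 = 0.006811 × 75.9686 = 0.5174
Blocking probability = 51.74%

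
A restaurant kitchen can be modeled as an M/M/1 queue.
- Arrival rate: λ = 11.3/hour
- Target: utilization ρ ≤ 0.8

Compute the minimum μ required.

ρ = λ/μ, so μ = λ/ρ
μ ≥ 11.3/0.8 = 14.1250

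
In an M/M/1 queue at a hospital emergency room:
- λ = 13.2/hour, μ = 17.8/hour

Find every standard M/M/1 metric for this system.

Step 1: ρ = λ/μ = 13.2/17.8 = 0.7416
Step 2: L = λ/(μ-λ) = 13.2/4.60 = 2.8696
Step 3: Lq = λ²/(μ(μ-λ)) = 174.24/(17.8×4.60) = 2.1280
Step 4: W = 1/(μ-λ) = 1/4.60 = 0.217391
Step 5: Wq = λ/(μ(μ-λ)) = 13.2/(17.8×4.60) = 0.1612
Step 6: P(0) = 1-ρ = 0.2584
Verify: L = λW = 13.2×0.217391 = 2.8696 ✔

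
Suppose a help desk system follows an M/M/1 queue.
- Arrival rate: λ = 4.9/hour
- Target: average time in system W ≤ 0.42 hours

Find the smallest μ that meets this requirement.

For M/M/1: W = 1/(μ-λ)
Need W ≤ 0.42, so 1/(μ-λ) ≤ 0.42
μ - λ ≥ 1/0.42 = 2.3810
μ ≥ 4.9 + 2.3810 = 7.2810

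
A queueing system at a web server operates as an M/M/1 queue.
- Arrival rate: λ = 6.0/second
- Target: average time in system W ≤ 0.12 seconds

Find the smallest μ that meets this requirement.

For M/M/1: W = 1/(μ-λ)
Need W ≤ 0.12, so 1/(μ-λ) ≤ 0.12
μ - λ ≥ 1/0.12 = 8.3333
μ ≥ 6.0 + 8.3333 = 14.3333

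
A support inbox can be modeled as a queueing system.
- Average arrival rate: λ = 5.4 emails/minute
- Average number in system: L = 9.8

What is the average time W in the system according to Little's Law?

Little's Law: L = λW, so W = L/λ
W = 9.8/5.4 = 1.8148 minutes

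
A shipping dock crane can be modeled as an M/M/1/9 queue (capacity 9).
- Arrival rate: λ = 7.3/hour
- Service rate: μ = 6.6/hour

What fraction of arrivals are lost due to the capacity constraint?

ρ = λ/μ = 7.3/6.6 = 1.10606
P₀ = (1-ρ)/(1-ρ^(K+1)) = (1-1.10606)/(1-1.10606^10) = -0.10606/-1.7402 = 0.06095
P_K = P₀×ρ^K = 0.06095 × 1.10606^9 = 0.06095 × 2.4775 = 0.1510
Blocking probability = 15.10%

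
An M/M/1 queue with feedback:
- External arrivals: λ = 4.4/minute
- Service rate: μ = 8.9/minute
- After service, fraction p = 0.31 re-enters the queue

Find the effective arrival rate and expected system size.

Effective arrival rate: λ_eff = λ/(1-p) = 4.4/(1-0.31) = 4.4/0.69 = 6.3768
ρ = λ_eff/μ = 6.3768/8.9 = 0.7165
L = ρ/(1-ρ) = 0.7165/(1-0.7165) = 2.5273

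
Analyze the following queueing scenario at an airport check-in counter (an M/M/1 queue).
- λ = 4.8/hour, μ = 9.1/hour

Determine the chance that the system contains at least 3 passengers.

ρ = λ/μ = 4.8/9.1 = 0.5275
P(N ≥ n) = ρⁿ
P(N ≥ 3) = 0.5275^3
P(N ≥ 3) = 0.1468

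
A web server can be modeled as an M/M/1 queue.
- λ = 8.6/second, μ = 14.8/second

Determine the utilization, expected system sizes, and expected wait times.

Step 1: ρ = λ/μ = 8.6/14.8 = 0.5811
Step 2: L = λ/(μ-λ) = 8.6/6.20 = 1.3871
Step 3: Lq = λ²/(μ(μ-λ)) = 73.96/(14.8×6.20) = 0.8060
Step 4: W = 1/(μ-λ) = 1/6.20 = 0.16129
Step 5: Wq = λ/(μ(μ-λ)) = 8.6/(14.8×6.20) = 0.09372
Step 6: P(0) = 1-ρ = 0.4189
Verify: L = λW = 8.6×0.16129 = 1.3871 ✔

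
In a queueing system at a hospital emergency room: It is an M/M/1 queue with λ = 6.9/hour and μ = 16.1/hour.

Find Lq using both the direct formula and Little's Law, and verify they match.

Method 1 (direct): Lq = λ²/(μ(μ-λ)) = 47.61/(16.1 × 9.20) = 0.3214

Method 2 (Little's Law):
W = 1/(μ-λ) = 1/9.20 = 0.108696
Wq = W - 1/μ = 0.108696 - 0.0621118 = 0.04658
Lq = λWq = 6.9 × 0.04658 = 0.3214 ✔ (matches Method 1)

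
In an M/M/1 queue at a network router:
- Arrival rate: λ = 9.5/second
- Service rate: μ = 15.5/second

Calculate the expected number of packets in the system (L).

ρ = λ/μ = 9.5/15.5 = 0.6129
For M/M/1: L = λ/(μ-λ)
L = 9.5/(15.5-9.5) = 9.5/6.00
L = 1.5833 packets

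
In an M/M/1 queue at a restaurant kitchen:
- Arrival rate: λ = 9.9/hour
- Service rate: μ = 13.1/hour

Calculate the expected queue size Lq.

ρ = λ/μ = 9.9/13.1 = 0.7557
For M/M/1: Lq = λ²/(μ(μ-λ))
Lq = 98.01/(13.1 × 3.20)
Lq = 2.3380 orders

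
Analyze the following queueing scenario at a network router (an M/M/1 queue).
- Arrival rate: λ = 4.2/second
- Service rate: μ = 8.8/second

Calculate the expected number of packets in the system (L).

ρ = λ/μ = 4.2/8.8 = 0.4773
For M/M/1: L = λ/(μ-λ)
L = 4.2/(8.8-4.2) = 4.2/4.60
L = 0.9130 packets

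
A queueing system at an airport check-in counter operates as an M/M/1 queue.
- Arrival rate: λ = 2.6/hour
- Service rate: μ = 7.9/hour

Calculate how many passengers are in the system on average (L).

ρ = λ/μ = 2.6/7.9 = 0.3291
For M/M/1: L = λ/(μ-λ)
L = 2.6/(7.9-2.6) = 2.6/5.30
L = 0.4906 passengers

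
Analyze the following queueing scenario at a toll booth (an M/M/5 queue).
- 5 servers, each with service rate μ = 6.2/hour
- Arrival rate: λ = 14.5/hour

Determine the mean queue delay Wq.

Traffic intensity: ρ = λ/(cμ) = 14.5/(5×6.2) = 0.4677
Since ρ = 0.4677 < 1, system is stable.
Offered load a = λ/μ = cρ = 14.5/6.2 = 2.3387
P₀ = [ Σₙ₌₀^4 aⁿ/n! + a^5/(5!(1-ρ)) ]⁻¹
Σ = a^0/0! + a^1/1! + a^2/2! + a^3/3! + a^4/4! = 1.00000 + 2.33871 + 2.73478 + 2.13195 + 1.24650 = 9.4519
a^5/(5!(1-ρ)) = 69.9651/(120 × 0.53226) = 1.0954
P₀ = 1/(9.4519 + 1.0954) = 0.09481
Lq = P₀·a^5·ρ / (5!(1-ρ)²) = 0.094810 × 69.9651 × 0.46774 / (120 × 0.28330) = 0.09127
Wq = Lq/λ = 0.09127/14.5 = 0.006294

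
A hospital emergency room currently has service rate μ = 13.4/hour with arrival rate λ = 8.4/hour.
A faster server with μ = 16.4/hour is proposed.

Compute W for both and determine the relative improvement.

System 1: ρ₁ = 8.4/13.4 = 0.6269, W₁ = 1/(13.4-8.4) = 0.2000
System 2: ρ₂ = 8.4/16.4 = 0.5122, W₂ = 1/(16.4-8.4) = 0.1250
Improvement: (W₁-W₂)/W₁ = (0.2000-0.1250)/0.2000 = 37.50%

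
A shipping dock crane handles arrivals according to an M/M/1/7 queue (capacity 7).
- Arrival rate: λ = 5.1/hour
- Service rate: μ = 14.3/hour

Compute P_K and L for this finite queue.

ρ = λ/μ = 5.1/14.3 = 0.356643
P₀ = (1-ρ)/(1-ρ^(K+1)) = (1-0.356643)/(1-0.356643^8) = 0.64336/0.99974 = 0.6435
P_K = P₀×ρ^K = 0.6435 × 0.356643^7 = 0.6435 × 0.0007339 = 0.0004723
Blocking probability P_7 = 0.0004723 (0.04723%)
L = ρ[1 - (K+1)ρ^K + Kρ^(K+1)] / [(1-ρ)(1-ρ^(K+1))]
L = 0.356643 × (1 - 8×0.0007339 + 7×0.0002617) / ((1 - 0.356643) × (1 - 0.0002617)) = 0.5523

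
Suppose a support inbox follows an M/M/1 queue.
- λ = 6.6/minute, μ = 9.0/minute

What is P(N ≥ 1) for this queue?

ρ = λ/μ = 6.6/9.0 = 0.7333
P(N ≥ n) = ρⁿ
P(N ≥ 1) = 0.7333^1
P(N ≥ 1) = 0.7333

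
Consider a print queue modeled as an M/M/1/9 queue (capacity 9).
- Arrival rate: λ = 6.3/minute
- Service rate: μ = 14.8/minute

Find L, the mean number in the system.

ρ = λ/μ = 6.3/14.8 = 0.42568
P₀ = (1-ρ)/(1-ρ^(K+1)) = (1-0.42568)/(1-0.42568^10) = 0.5743/0.9998 = 0.5744
P_K = P₀×ρ^K = 0.5744 × 0.42568^9 = 0.5744 × 0.0004589 = 0.0002636
L = ρ[1 - (K+1)ρ^K + Kρ^(K+1)] / [(1-ρ)(1-ρ^(K+1))]
L = 0.42568 × (1 - 10×0.0004589 + 9×0.0001954) / ((1 - 0.42568) × (1 - 0.0001954)) = 0.7392 jobs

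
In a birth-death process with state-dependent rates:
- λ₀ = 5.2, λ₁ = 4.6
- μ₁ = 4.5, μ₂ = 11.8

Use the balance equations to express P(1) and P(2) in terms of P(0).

Balance equations:
State 0: λ₀P₀ = μ₁P₁ → P₁ = (λ₀/μ₁)P₀ = (5.2/4.5)P₀ = 1.1556P₀
State 1: P₂ = (λ₀λ₁)/(μ₁μ₂)P₀ = (5.2×4.6)/(4.5×11.8)P₀ = 0.4505P₀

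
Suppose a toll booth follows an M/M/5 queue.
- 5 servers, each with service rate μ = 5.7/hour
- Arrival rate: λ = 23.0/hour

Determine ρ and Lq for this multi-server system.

Traffic intensity: ρ = λ/(cμ) = 23.0/(5×5.7) = 0.8070
Since ρ = 0.8070 < 1, system is stable.
Offered load a = λ/μ = cρ = 23.0/5.7 = 4.0351
P₀ = [ Σₙ₌₀^4 aⁿ/n! + a^5/(5!(1-ρ)) ]⁻¹
Σ = a^0/0! + a^1/1! + a^2/2! + a^3/3! + a^4/4! = 1.0000 + 4.0351 + 8.1410 + 10.9498 + 11.0459 = 35.1718
a^5/(5!(1-ρ)) = 1069.7072/(120 × 0.1929825) = 46.1919
P₀ = 1/(35.1718 + 46.1919) = 0.01229
Lq = P₀·a^5·ρ / (5!(1-ρ)²) = 0.01229 × 1069.7072 × 0.8070 / (120 × 0.03724) = 2.3741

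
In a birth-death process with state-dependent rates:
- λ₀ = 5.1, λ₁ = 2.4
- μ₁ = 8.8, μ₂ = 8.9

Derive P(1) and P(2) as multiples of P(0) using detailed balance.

Balance equations:
State 0: λ₀P₀ = μ₁P₁ → P₁ = (λ₀/μ₁)P₀ = (5.1/8.8)P₀ = 0.5795P₀
State 1: P₂ = (λ₀λ₁)/(μ₁μ₂)P₀ = (5.1×2.4)/(8.8×8.9)P₀ = 0.1563P₀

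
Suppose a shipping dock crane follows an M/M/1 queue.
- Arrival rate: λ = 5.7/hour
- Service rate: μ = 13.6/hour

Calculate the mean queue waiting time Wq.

First, compute utilization: ρ = λ/μ = 5.7/13.6 = 0.4191
For M/M/1: Wq = λ/(μ(μ-λ))
Wq = 5.7/(13.6 × (13.6-5.7))
Wq = 5.7/(13.6 × 7.90)
Wq = 0.05305 hours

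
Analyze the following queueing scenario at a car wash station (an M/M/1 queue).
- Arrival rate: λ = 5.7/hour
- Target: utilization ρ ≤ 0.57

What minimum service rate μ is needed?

ρ = λ/μ, so μ = λ/ρ
μ ≥ 5.7/0.57 = 10.0000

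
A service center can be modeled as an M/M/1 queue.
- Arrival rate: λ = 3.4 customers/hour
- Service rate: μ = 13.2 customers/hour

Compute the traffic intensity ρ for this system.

Server utilization: ρ = λ/μ
ρ = 3.4/13.2 = 0.2576
The server is busy 25.76% of the time.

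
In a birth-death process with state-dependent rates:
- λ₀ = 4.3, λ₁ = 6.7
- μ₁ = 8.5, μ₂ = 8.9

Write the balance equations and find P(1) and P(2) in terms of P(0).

Balance equations:
State 0: λ₀P₀ = μ₁P₁ → P₁ = (λ₀/μ₁)P₀ = (4.3/8.5)P₀ = 0.5059P₀
State 1: P₂ = (λ₀λ₁)/(μ₁μ₂)P₀ = (4.3×6.7)/(8.5×8.9)P₀ = 0.3808P₀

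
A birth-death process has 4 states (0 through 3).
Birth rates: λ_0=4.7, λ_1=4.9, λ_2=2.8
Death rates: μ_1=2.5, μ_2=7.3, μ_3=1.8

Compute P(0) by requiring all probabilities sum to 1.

Ratios P(n)/P(0) = (λ₀···λₙ₋₁)/(μ₁···μₙ):
P(1)/P(0) = (4.7)/(2.5) = 1.8800
P(2)/P(0) = (4.7×4.9)/(2.5×7.3) = 1.2619
P(3)/P(0) = (4.7×4.9×2.8)/(2.5×7.3×1.8) = 1.9630

Normalization: ∑ P(n) = 1
P(0) × (1.0000 + 1.8800 + 1.2619 + 1.9630) = 1
P(0) × 6.1049 = 1
P(0) = 1/6.1049 = 0.1638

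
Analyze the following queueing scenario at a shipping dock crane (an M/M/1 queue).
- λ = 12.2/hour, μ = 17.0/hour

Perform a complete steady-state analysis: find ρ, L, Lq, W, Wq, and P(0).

Step 1: ρ = λ/μ = 12.2/17.0 = 0.7176
Step 2: L = λ/(μ-λ) = 12.2/4.80 = 2.5417
Step 3: Lq = λ²/(μ(μ-λ)) = 148.84/(17.0×4.80) = 1.8240
Step 4: W = 1/(μ-λ) = 1/4.80 = 0.208333
Step 5: Wq = λ/(μ(μ-λ)) = 12.2/(17.0×4.80) = 0.1495
Step 6: P(0) = 1-ρ = 0.2824
Verify: L = λW = 12.2×0.208333 = 2.5417 ✔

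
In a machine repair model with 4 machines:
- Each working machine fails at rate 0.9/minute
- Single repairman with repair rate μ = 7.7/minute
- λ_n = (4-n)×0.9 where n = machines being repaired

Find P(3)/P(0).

P(3)/P(0) = ∏_{i=0}^{3-1} λ_i/μ_{i+1}
= (4-0)×0.9/7.7 × (4-1)×0.9/7.7 × (4-2)×0.9/7.7
= 0.03832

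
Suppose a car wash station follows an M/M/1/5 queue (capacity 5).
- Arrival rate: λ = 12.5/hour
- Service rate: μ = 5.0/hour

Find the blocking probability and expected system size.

ρ = λ/μ = 12.5/5.0 = 2.5000
P₀ = (1-ρ)/(1-ρ^(K+1)) = (1-2.5000)/(1-2.5000^6) = -1.5000/-243.1406 = 0.006169
P_K = P₀×ρ^K = 0.0061693 × 2.5000^5 = 0.0061693 × 97.6562 = 0.6025
Blocking probability P_5 = 0.6025 (60.25%)
L = ρ[1 - (K+1)ρ^K + Kρ^(K+1)] / [(1-ρ)(1-ρ^(K+1))]
L = 2.5000 × (1 - 6×97.6562 + 5×244.1406) / ((1 - 2.5000) × (1 - 244.1406)) = 4.3580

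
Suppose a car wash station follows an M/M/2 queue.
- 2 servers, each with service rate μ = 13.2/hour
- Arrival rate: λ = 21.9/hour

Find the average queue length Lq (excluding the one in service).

Traffic intensity: ρ = λ/(cμ) = 21.9/(2×13.2) = 0.8295
Since ρ = 0.8295 < 1, system is stable.
Offered load a = λ/μ = cρ = 21.9/13.2 = 1.6591
P₀ = [ Σₙ₌₀^1 aⁿ/n! + a^2/(2!(1-ρ)) ]⁻¹
Σ = a^0/0! + a^1/1! = 1.0000 + 1.6591 = 2.6591
a^2/(2!(1-ρ)) = 2.75258/(2 × 0.170455) = 8.0742
P₀ = 1/(2.6591 + 8.0742) = 0.09317
Lq = P₀·a^2·ρ / (2!(1-ρ)²) = 0.093168 × 2.7526 × 0.82955 / (2 × 0.029055) = 3.6610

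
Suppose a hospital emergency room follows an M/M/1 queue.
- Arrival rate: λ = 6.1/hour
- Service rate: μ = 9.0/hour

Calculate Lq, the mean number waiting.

ρ = λ/μ = 6.1/9.0 = 0.6778
For M/M/1: Lq = λ²/(μ(μ-λ))
Lq = 37.21/(9.0 × 2.90)
Lq = 1.4257 patients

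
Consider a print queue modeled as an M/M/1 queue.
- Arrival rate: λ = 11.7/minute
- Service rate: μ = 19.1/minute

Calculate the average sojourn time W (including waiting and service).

First, compute utilization: ρ = λ/μ = 11.7/19.1 = 0.6126
For M/M/1: W = 1/(μ-λ)
W = 1/(19.1-11.7) = 1/7.40
W = 0.1351 minutes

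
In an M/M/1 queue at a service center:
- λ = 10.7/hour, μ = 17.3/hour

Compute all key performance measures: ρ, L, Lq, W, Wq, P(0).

Step 1: ρ = λ/μ = 10.7/17.3 = 0.6185
Step 2: L = λ/(μ-λ) = 10.7/6.60 = 1.6212
Step 3: Lq = λ²/(μ(μ-λ)) = 114.49/(17.3×6.60) = 1.0027
Step 4: W = 1/(μ-λ) = 1/6.60 = 0.151515
Step 5: Wq = λ/(μ(μ-λ)) = 10.7/(17.3×6.60) = 0.09371
Step 6: P(0) = 1-ρ = 0.3815
Verify: L = λW = 10.7×0.151515 = 1.6212 ✔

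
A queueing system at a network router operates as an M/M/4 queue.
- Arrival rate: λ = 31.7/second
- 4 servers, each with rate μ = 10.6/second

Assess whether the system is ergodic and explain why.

Stability requires ρ = λ/(cμ) < 1
ρ = 31.7/(4 × 10.6) = 31.7/42.40 = 0.7476
Since 0.7476 < 1, the system is STABLE.
The servers are busy 74.76% of the time.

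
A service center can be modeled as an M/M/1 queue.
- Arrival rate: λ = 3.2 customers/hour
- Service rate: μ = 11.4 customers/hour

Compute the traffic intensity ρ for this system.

Server utilization: ρ = λ/μ
ρ = 3.2/11.4 = 0.2807
The server is busy 28.07% of the time.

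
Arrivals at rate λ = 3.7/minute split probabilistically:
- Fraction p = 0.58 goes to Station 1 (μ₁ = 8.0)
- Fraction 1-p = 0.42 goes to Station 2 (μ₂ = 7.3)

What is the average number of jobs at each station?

Effective rates: λ₁ = 3.7×0.58 = 2.146, λ₂ = 3.7×0.42 = 1.554
Station 1: ρ₁ = 2.146/8.0 = 0.26825, L₁ = ρ₁/(1-ρ₁) = 0.26825/(1-0.26825) = 0.3666
Station 2: ρ₂ = 1.554/7.3 = 0.212877, L₂ = ρ₂/(1-ρ₂) = 0.212877/(1-0.212877) = 0.2704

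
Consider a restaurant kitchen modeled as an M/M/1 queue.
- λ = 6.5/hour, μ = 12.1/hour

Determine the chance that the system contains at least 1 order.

ρ = λ/μ = 6.5/12.1 = 0.5372
P(N ≥ n) = ρⁿ
P(N ≥ 1) = 0.5372^1
P(N ≥ 1) = 0.5372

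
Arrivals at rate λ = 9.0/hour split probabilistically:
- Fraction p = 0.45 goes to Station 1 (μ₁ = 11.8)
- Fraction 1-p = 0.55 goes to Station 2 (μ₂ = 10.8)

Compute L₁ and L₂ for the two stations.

Effective rates: λ₁ = 9.0×0.45 = 4.05, λ₂ = 9.0×0.55 = 4.95
Station 1: ρ₁ = 4.05/11.8 = 0.34322, L₁ = ρ₁/(1-ρ₁) = 0.34322/(1-0.34322) = 0.5226
Station 2: ρ₂ = 4.95/10.8 = 0.458333, L₂ = ρ₂/(1-ρ₂) = 0.458333/(1-0.458333) = 0.8462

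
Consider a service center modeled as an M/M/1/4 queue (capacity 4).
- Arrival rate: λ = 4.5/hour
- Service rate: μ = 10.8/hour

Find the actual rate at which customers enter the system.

ρ = λ/μ = 4.5/10.8 = 0.416667
P₀ = (1-ρ)/(1-ρ^(K+1)) = (1-0.416667)/(1-0.416667^5) = 0.583333/0.987441 = 0.5908
P_K = P₀×ρ^K = 0.5908 × 0.416667^4 = 0.5908 × 0.03014 = 0.01781
λ_eff = λ(1-P_K) = 4.5 × (1 - 0.01781) = 4.5 × 0.9822 = 4.4199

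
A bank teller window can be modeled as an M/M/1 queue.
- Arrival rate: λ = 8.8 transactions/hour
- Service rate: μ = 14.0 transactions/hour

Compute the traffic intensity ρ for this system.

Server utilization: ρ = λ/μ
ρ = 8.8/14.0 = 0.6286
The server is busy 62.86% of the time.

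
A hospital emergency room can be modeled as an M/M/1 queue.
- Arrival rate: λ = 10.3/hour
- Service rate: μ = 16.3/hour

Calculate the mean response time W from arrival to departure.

First, compute utilization: ρ = λ/μ = 10.3/16.3 = 0.6319
For M/M/1: W = 1/(μ-λ)
W = 1/(16.3-10.3) = 1/6.00
W = 0.1667 hours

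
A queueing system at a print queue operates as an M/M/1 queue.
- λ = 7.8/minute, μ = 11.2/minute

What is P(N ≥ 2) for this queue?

ρ = λ/μ = 7.8/11.2 = 0.6964
P(N ≥ n) = ρⁿ
P(N ≥ 2) = 0.6964^2
P(N ≥ 2) = 0.4850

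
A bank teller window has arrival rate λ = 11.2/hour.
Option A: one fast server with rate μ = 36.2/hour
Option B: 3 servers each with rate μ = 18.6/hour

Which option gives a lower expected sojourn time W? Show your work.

Option A: single server μ = 36.2 (M/M/1)
  ρ_A = 11.2/36.2 = 0.3094
  W_A = 1/(μ-λ) = 1/(36.2-11.2) = 1/25.00 = 0.04000

Option B: 3 servers μ = 18.6 (M/M/3)
  ρ_B = λ/(cμ) = 11.2/(3×18.6) = 0.2007
  Offered load a = λ/μ = cρ = 11.2/18.6 = 0.6022
  P₀ = [ Σₙ₌₀^2 aⁿ/n! + a^3/(3!(1-ρ)) ]⁻¹
  Σ = a^0/0! + a^1/1! + a^2/2! = 1.0000 + 0.60215 + 0.18129 = 1.7834
  a^3/(3!(1-ρ)) = 0.21833/(6 × 0.79928) = 0.04553
  P₀ = 1/(1.7834 + 0.04553) = 0.5468
  Lq = P₀·a^3·ρ / (3!(1-ρ)²) = 0.54676 × 0.21833 × 0.20072 / (6 × 0.63885) = 0.006251
  Wq_B = Lq/λ = 0.006251/11.2 = 0.0005581
  W_B = Wq_B + 1/μ = 0.0005581 + 0.05376 = 0.05432

Since W_A = 0.04000 < W_B = 0.05432, Option A (single fast server) has the shorter time in system.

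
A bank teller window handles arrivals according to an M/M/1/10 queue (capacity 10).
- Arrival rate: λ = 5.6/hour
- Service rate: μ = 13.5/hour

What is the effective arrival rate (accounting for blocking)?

ρ = λ/μ = 5.6/13.5 = 0.414815
P₀ = (1-ρ)/(1-ρ^(K+1)) = (1-0.414815)/(1-0.414815^11) = 0.58519/0.99994 = 0.5852
P_K = P₀×ρ^K = 0.58522 × 0.414815^10 = 0.58522 × 0.00015085 = 0.00008828
λ_eff = λ(1-P_K) = 5.6 × (1 - 0.00008828) = 5.6 × 0.99991 = 5.5995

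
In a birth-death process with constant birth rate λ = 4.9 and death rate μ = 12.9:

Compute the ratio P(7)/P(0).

For constant rates: P(n)/P(0) = (λ/μ)^n
P(7)/P(0) = (4.9/12.9)^7 = 0.37984^7 = 0.001141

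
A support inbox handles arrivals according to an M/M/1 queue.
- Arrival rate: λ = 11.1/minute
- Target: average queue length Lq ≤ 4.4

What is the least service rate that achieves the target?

For M/M/1: Lq = λ²/(μ(μ-λ))
Need Lq ≤ 4.4, i.e. μ(μ-λ) ≥ λ²/4.4
μ² - 11.1μ - 123.21/4.4 ≥ 0  →  μ² - 11.1μ - 28.00227 ≥ 0
Quadratic formula (positive root): μ = [λ + √(λ² + 4×28.00227)]/2
Discriminant: 123.21 + 4×28.00227 = 235.2191, √235.2191 = 15.33685
μ ≥ (11.1 + 15.33685)/2 = 13.2184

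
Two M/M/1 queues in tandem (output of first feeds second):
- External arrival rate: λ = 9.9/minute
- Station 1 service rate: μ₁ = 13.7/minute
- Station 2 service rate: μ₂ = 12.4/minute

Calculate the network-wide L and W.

By Jackson's theorem, each station behaves as independent M/M/1.
Station 1: ρ₁ = 9.9/13.7 = 0.7226, L₁ = ρ₁/(1-ρ₁) = λ/(μ₁-λ) = 9.9/3.80 = 2.6053
Station 2: ρ₂ = 9.9/12.4 = 0.7984, L₂ = ρ₂/(1-ρ₂) = λ/(μ₂-λ) = 9.9/2.50 = 3.9600
Total: L = L₁ + L₂ = 2.6053 + 3.9600 = 6.5653
W = L/λ = 6.5653/9.9 = 0.6632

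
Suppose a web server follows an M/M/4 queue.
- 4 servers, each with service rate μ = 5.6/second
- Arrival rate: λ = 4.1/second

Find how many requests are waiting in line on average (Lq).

Traffic intensity: ρ = λ/(cμ) = 4.1/(4×5.6) = 0.1830
Since ρ = 0.1830 < 1, system is stable.
Offered load a = λ/μ = cρ = 4.1/5.6 = 0.7321
P₀ = [ Σₙ₌₀^3 aⁿ/n! + a^4/(4!(1-ρ)) ]⁻¹
Σ = a^0/0! + a^1/1! + a^2/2! + a^3/3! = 1.0000 + 0.73214 + 0.26802 + 0.065409 = 2.0656
a^4/(4!(1-ρ)) = 0.2873/(24 × 0.8170) = 0.01465
P₀ = 1/(2.0656 + 0.01465) = 0.4807
Lq = P₀·a^4·ρ / (4!(1-ρ)²) = 0.4807 × 0.2873 × 0.1830 / (24 × 0.6674) = 0.001578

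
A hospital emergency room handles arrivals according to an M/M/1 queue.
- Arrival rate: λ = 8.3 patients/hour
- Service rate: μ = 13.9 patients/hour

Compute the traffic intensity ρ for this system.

Server utilization: ρ = λ/μ
ρ = 8.3/13.9 = 0.5971
The server is busy 59.71% of the time.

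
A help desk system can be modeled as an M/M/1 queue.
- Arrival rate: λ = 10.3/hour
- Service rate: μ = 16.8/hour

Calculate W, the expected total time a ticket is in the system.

First, compute utilization: ρ = λ/μ = 10.3/16.8 = 0.6131
For M/M/1: W = 1/(μ-λ)
W = 1/(16.8-10.3) = 1/6.50
W = 0.1538 hours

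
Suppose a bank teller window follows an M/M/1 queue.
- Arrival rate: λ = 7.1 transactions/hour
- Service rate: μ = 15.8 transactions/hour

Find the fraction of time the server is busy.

Server utilization: ρ = λ/μ
ρ = 7.1/15.8 = 0.4494
The server is busy 44.94% of the time.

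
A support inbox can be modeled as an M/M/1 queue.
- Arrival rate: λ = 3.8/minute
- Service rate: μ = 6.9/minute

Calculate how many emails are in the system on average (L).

ρ = λ/μ = 3.8/6.9 = 0.5507
For M/M/1: L = λ/(μ-λ)
L = 3.8/(6.9-3.8) = 3.8/3.10
L = 1.2258 emails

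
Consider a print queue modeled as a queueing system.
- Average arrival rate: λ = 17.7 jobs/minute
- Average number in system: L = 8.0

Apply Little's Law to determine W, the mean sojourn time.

Little's Law: L = λW, so W = L/λ
W = 8.0/17.7 = 0.4520 minutes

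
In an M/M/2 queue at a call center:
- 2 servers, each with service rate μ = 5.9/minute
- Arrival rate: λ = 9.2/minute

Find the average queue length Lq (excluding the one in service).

Traffic intensity: ρ = λ/(cμ) = 9.2/(2×5.9) = 0.7797
Since ρ = 0.7797 < 1, system is stable.
Offered load a = λ/μ = cρ = 9.2/5.9 = 1.5593
P₀ = [ Σₙ₌₀^1 aⁿ/n! + a^2/(2!(1-ρ)) ]⁻¹
Σ = a^0/0! + a^1/1! = 1.0000 + 1.5593 = 2.5593
a^2/(2!(1-ρ)) = 2.4315/(2 × 0.22034) = 5.5176
P₀ = 1/(2.5593 + 5.5176) = 0.1238
Lq = P₀·a^2·ρ / (2!(1-ρ)²) = 0.123810 × 2.43149 × 0.779661 / (2 × 0.0485493) = 2.4172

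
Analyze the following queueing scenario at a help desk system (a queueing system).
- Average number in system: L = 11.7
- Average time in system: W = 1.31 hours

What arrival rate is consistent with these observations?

Little's Law: L = λW, so λ = L/W
λ = 11.7/1.31 = 8.9313 tickets/hour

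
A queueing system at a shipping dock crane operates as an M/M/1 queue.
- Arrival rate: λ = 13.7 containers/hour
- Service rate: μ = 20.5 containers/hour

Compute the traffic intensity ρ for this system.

Server utilization: ρ = λ/μ
ρ = 13.7/20.5 = 0.6683
The server is busy 66.83% of the time.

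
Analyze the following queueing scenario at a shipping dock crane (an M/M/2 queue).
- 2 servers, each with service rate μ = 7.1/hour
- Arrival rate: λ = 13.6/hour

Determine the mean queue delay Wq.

Traffic intensity: ρ = λ/(cμ) = 13.6/(2×7.1) = 0.9577
Since ρ = 0.9577 < 1, system is stable.
Offered load a = λ/μ = cρ = 13.6/7.1 = 1.9155
P₀ = [ Σₙ₌₀^1 aⁿ/n! + a^2/(2!(1-ρ)) ]⁻¹
Σ = a^0/0! + a^1/1! = 1.0000 + 1.9155 = 2.9155
a^2/(2!(1-ρ)) = 3.66911/(2 × 0.0422535) = 43.4178
P₀ = 1/(2.9155 + 43.4178) = 0.02158
Lq = P₀·a^2·ρ / (2!(1-ρ)²) = 0.02158273 × 3.669113 × 0.9577465 / (2 × 0.001785360) = 21.2404
Wq = Lq/λ = 21.2404/13.6 = 1.5618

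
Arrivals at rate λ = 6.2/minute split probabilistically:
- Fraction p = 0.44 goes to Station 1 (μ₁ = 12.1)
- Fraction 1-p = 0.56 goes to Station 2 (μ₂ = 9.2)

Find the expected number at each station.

Effective rates: λ₁ = 6.2×0.44 = 2.728, λ₂ = 6.2×0.56 = 3.472
Station 1: ρ₁ = 2.728/12.1 = 0.22545, L₁ = ρ₁/(1-ρ₁) = 0.22545/(1-0.22545) = 0.2911
Station 2: ρ₂ = 3.472/9.2 = 0.37739, L₂ = ρ₂/(1-ρ₂) = 0.37739/(1-0.37739) = 0.6061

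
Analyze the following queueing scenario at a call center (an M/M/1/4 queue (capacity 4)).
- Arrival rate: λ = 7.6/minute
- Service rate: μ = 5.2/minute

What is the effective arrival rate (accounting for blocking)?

ρ = λ/μ = 7.6/5.2 = 1.4615
P₀ = (1-ρ)/(1-ρ^(K+1)) = (1-1.4615)/(1-1.4615^5) = -0.4615/-5.6680 = 0.08142
P_K = P₀×ρ^K = 0.08142 × 1.4615^4 = 0.08142 × 4.5624 = 0.3715
λ_eff = λ(1-P_K) = 7.6 × (1 - 0.3715) = 7.6 × 0.6285 = 4.7766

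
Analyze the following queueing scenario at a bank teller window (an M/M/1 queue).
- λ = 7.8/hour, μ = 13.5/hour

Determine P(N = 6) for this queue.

ρ = λ/μ = 7.8/13.5 = 0.5778
P(n) = (1-ρ)ρⁿ
P(6) = (1-0.5778) × 0.5778^6
P(6) = 0.4222 × 0.03721
P(6) = 0.01571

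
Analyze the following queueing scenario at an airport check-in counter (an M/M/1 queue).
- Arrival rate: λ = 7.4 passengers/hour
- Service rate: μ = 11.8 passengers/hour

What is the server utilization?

Server utilization: ρ = λ/μ
ρ = 7.4/11.8 = 0.6271
The server is busy 62.71% of the time.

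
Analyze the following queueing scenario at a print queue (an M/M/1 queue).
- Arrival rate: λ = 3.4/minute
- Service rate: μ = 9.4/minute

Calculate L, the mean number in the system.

ρ = λ/μ = 3.4/9.4 = 0.3617
For M/M/1: L = λ/(μ-λ)
L = 3.4/(9.4-3.4) = 3.4/6.00
L = 0.5667 jobs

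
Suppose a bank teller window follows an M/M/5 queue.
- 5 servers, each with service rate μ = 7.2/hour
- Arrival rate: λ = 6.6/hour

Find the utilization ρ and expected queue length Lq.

Traffic intensity: ρ = λ/(cμ) = 6.6/(5×7.2) = 0.1833
Since ρ = 0.1833 < 1, system is stable.
Offered load a = λ/μ = cρ = 6.6/7.2 = 0.9167
P₀ = [ Σₙ₌₀^4 aⁿ/n! + a^5/(5!(1-ρ)) ]⁻¹
Σ = a^0/0! + a^1/1! + a^2/2! + a^3/3! + a^4/4! = 1.0000 + 0.9167 + 0.4201 + 0.1284 + 0.02942 = 2.4946
a^5/(5!(1-ρ)) = 0.6472/(120 × 0.8167) = 0.006604
P₀ = 1/(2.4946 + 0.006604) = 0.3998
Lq = P₀·a^5·ρ / (5!(1-ρ)²) = 0.39981 × 0.64723 × 0.18333 / (120 × 0.66694) = 0.0005928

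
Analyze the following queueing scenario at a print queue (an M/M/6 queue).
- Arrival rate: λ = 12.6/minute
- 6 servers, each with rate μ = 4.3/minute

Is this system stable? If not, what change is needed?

Stability requires ρ = λ/(cμ) < 1
ρ = 12.6/(6 × 4.3) = 12.6/25.80 = 0.4884
Since 0.4884 < 1, the system is STABLE.
The servers are busy 48.84% of the time.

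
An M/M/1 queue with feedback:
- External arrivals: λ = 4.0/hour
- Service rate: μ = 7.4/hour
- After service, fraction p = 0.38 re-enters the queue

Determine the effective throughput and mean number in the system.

Effective arrival rate: λ_eff = λ/(1-p) = 4.0/(1-0.38) = 4.0/0.62 = 6.4516
ρ = λ_eff/μ = 6.4516/7.4 = 0.87184
L = ρ/(1-ρ) = 0.87184/(1-0.87184) = 6.8027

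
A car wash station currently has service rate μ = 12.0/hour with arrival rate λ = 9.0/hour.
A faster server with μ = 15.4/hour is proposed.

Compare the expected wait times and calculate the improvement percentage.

System 1: ρ₁ = 9.0/12.0 = 0.7500, W₁ = 1/(12.0-9.0) = 0.33333
System 2: ρ₂ = 9.0/15.4 = 0.5844, W₂ = 1/(15.4-9.0) = 0.15625
Improvement: (W₁-W₂)/W₁ = (0.33333-0.15625)/0.33333 = 53.12%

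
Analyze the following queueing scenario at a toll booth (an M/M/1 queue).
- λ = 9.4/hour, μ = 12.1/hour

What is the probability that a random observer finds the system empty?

ρ = λ/μ = 9.4/12.1 = 0.7769
P(0) = 1 - ρ = 1 - 0.7769 = 0.2231
The server is idle 22.31% of the time.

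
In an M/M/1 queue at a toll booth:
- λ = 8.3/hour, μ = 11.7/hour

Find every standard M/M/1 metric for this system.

Step 1: ρ = λ/μ = 8.3/11.7 = 0.7094
Step 2: L = λ/(μ-λ) = 8.3/3.40 = 2.4412
Step 3: Lq = λ²/(μ(μ-λ)) = 68.89/(11.7×3.40) = 1.7318
Step 4: W = 1/(μ-λ) = 1/3.40 = 0.29412
Step 5: Wq = λ/(μ(μ-λ)) = 8.3/(11.7×3.40) = 0.2086
Step 6: P(0) = 1-ρ = 0.2906
Verify: L = λW = 8.3×0.29412 = 2.4412 ✔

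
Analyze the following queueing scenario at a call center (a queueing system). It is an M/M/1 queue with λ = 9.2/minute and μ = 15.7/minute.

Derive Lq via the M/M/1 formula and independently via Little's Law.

Method 1 (direct): Lq = λ²/(μ(μ-λ)) = 84.64/(15.7 × 6.50) = 0.8294

Method 2 (Little's Law):
W = 1/(μ-λ) = 1/6.50 = 0.153846
Wq = W - 1/μ = 0.153846 - 0.0636943 = 0.09015
Lq = λWq = 9.2 × 0.09015 = 0.8294 ✔ (matches Method 1)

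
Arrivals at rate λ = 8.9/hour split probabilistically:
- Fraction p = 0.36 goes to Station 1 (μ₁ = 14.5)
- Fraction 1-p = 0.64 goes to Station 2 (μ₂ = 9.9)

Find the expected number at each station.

Effective rates: λ₁ = 8.9×0.36 = 3.204, λ₂ = 8.9×0.64 = 5.696
Station 1: ρ₁ = 3.204/14.5 = 0.22097, L₁ = ρ₁/(1-ρ₁) = 0.22097/(1-0.22097) = 0.2836
Station 2: ρ₂ = 5.696/9.9 = 0.57535, L₂ = ρ₂/(1-ρ₂) = 0.57535/(1-0.57535) = 1.3549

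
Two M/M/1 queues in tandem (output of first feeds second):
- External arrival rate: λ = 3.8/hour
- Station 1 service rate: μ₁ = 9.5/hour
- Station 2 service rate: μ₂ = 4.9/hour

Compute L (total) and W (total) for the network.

By Jackson's theorem, each station behaves as independent M/M/1.
Station 1: ρ₁ = 3.8/9.5 = 0.4000, L₁ = ρ₁/(1-ρ₁) = λ/(μ₁-λ) = 3.8/5.70 = 0.6667
Station 2: ρ₂ = 3.8/4.9 = 0.7755, L₂ = ρ₂/(1-ρ₂) = λ/(μ₂-λ) = 3.8/1.10 = 3.4545
Total: L = L₁ + L₂ = 0.6667 + 3.4545 = 4.1212
W = L/λ = 4.1212/3.8 = 1.0845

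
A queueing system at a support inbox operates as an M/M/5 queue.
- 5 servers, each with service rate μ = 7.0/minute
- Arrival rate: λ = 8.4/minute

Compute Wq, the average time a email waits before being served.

Traffic intensity: ρ = λ/(cμ) = 8.4/(5×7.0) = 0.2400
Since ρ = 0.2400 < 1, system is stable.
Offered load a = λ/μ = cρ = 8.4/7.0 = 1.2000
P₀ = [ Σₙ₌₀^4 aⁿ/n! + a^5/(5!(1-ρ)) ]⁻¹
Σ = a^0/0! + a^1/1! + a^2/2! + a^3/3! + a^4/4! = 1.0000 + 1.2000 + 0.7200 + 0.2880 + 0.08640 = 3.2944
a^5/(5!(1-ρ)) = 2.4883/(120 × 0.7600) = 0.02728
P₀ = 1/(3.2944 + 0.02728) = 0.3011
Lq = P₀·a^5·ρ / (5!(1-ρ)²) = 0.3011 × 2.4883 × 0.2400 / (120 × 0.5776) = 0.002594
Wq = Lq/λ = 0.002594/8.4 = 0.0003088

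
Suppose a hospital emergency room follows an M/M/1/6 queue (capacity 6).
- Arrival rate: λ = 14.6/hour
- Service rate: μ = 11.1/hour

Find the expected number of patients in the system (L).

ρ = λ/μ = 14.6/11.1 = 1.3153
P₀ = (1-ρ)/(1-ρ^(K+1)) = (1-1.3153)/(1-1.3153^7) = -0.3153/-5.8104 = 0.05426
P_K = P₀×ρ^K = 0.054265 × 1.3153^6 = 0.054265 × 5.1778 = 0.2810
L = ρ[1 - (K+1)ρ^K + Kρ^(K+1)] / [(1-ρ)(1-ρ^(K+1))]
L = 1.3153 × (1 - 7×5.17784 + 6×6.81042) / ((1 - 1.3153) × (1 - 6.81042)) = 4.0332 patients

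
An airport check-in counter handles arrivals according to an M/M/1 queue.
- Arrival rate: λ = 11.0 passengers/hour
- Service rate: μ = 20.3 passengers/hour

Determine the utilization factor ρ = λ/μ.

Server utilization: ρ = λ/μ
ρ = 11.0/20.3 = 0.5419
The server is busy 54.19% of the time.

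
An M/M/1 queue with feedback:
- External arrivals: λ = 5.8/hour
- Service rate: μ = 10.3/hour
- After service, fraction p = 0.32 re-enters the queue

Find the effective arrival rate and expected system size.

Effective arrival rate: λ_eff = λ/(1-p) = 5.8/(1-0.32) = 5.8/0.68 = 8.5294
ρ = λ_eff/μ = 8.5294/10.3 = 0.8281
L = ρ/(1-ρ) = 0.8281/(1-0.8281) = 4.8173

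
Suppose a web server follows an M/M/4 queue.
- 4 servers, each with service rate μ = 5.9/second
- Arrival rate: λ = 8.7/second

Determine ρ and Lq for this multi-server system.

Traffic intensity: ρ = λ/(cμ) = 8.7/(4×5.9) = 0.3686
Since ρ = 0.3686 < 1, system is stable.
Offered load a = λ/μ = cρ = 8.7/5.9 = 1.4746
P₀ = [ Σₙ₌₀^3 aⁿ/n! + a^4/(4!(1-ρ)) ]⁻¹
Σ = a^0/0! + a^1/1! + a^2/2! + a^3/3! = 1.00000 + 1.47458 + 1.08719 + 0.534380 = 4.0961
a^4/(4!(1-ρ)) = 4.7279/(24 × 0.6314) = 0.3120
P₀ = 1/(4.0961 + 0.3120) = 0.2269
Lq = P₀·a^4·ρ / (4!(1-ρ)²) = 0.2269 × 4.7279 × 0.3686 / (24 × 0.3986) = 0.04133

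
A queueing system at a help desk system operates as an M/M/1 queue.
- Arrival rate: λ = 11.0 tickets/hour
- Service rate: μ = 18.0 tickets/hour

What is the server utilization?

Server utilization: ρ = λ/μ
ρ = 11.0/18.0 = 0.6111
The server is busy 61.11% of the time.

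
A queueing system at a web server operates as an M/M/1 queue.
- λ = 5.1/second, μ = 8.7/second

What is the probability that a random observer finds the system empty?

ρ = λ/μ = 5.1/8.7 = 0.5862
P(0) = 1 - ρ = 1 - 0.5862 = 0.4138
The server is idle 41.38% of the time.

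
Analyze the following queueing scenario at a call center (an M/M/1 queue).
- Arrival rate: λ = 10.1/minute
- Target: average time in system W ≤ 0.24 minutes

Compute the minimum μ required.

For M/M/1: W = 1/(μ-λ)
Need W ≤ 0.24, so 1/(μ-λ) ≤ 0.24
μ - λ ≥ 1/0.24 = 4.1667
μ ≥ 10.1 + 4.1667 = 14.2667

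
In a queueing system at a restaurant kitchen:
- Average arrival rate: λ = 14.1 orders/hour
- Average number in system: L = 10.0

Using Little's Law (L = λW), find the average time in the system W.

Little's Law: L = λW, so W = L/λ
W = 10.0/14.1 = 0.7092 hours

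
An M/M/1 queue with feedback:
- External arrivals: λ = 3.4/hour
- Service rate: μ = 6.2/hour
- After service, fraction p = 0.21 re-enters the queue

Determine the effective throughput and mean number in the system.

Effective arrival rate: λ_eff = λ/(1-p) = 3.4/(1-0.21) = 3.4/0.79 = 4.3038
ρ = λ_eff/μ = 4.3038/6.2 = 0.69416
L = ρ/(1-ρ) = 0.69416/(1-0.69416) = 2.2697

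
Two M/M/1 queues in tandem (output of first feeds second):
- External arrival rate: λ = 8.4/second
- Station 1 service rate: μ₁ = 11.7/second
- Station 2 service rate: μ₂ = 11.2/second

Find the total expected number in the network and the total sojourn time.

By Jackson's theorem, each station behaves as independent M/M/1.
Station 1: ρ₁ = 8.4/11.7 = 0.7179, L₁ = ρ₁/(1-ρ₁) = λ/(μ₁-λ) = 8.4/3.30 = 2.5455
Station 2: ρ₂ = 8.4/11.2 = 0.7500, L₂ = ρ₂/(1-ρ₂) = λ/(μ₂-λ) = 8.4/2.80 = 3.0000
Total: L = L₁ + L₂ = 2.5455 + 3.0000 = 5.5455
W = L/λ = 5.5455/8.4 = 0.6602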